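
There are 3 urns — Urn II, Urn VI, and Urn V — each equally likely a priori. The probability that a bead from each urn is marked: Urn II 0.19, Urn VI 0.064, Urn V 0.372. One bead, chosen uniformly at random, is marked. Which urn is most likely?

Since the prior is uniform, the posterior is proportional to the likelihood:
  Urn II: 0.19
  Urn VI: 0.064
  Urn V: 0.372
Sum = 0.626.
Largest term belongs to Urn V, so Urn V is most probable.

Urn V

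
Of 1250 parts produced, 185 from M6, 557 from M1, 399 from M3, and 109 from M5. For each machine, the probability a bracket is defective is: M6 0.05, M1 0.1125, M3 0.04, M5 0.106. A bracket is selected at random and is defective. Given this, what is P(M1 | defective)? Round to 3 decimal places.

Prior × likelihood for each hypothesis:
  M6: 0.148 × 0.05 = 0.0074
  M1: 0.4456 × 0.1125 = 0.05013
  M3: 0.3192 × 0.04 = 0.012768
  M5: 0.0872 × 0.106 = 0.0092432
Total = 0.0795412.
P(M1 | evidence) = 0.05013 / 0.0795412 ≈ 0.630.

0.630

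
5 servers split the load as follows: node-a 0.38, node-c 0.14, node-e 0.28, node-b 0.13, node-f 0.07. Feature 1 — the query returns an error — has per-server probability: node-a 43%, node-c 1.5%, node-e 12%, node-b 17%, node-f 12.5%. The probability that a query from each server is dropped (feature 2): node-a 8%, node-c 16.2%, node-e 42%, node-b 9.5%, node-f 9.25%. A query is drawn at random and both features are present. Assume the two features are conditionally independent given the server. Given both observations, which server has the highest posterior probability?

node-e

Compute prior × likelihood for every hypothesis:
  node-a: 0.38 × 0.43 × 0.08 = 0.013072
  node-c: 0.14 × 0.015 × 0.162 = 0.0003402
  node-e: 0.28 × 0.12 × 0.42 = 0.014112
  node-b: 0.13 × 0.17 × 0.095 = 0.0020995
  node-f: 0.07 × 0.125 × 0.0925 = 0.000809375
Total = 0.030433075.
Largest term belongs to node-e, so node-e is most probable.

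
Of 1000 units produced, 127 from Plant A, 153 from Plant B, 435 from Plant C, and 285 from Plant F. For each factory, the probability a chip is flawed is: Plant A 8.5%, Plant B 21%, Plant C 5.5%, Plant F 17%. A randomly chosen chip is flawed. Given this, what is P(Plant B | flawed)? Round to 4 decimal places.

Unnormalized posteriors (prior × likelihood):
  Plant A: 0.127 × 0.085 = 0.010795
  Plant B: 0.153 × 0.21 = 0.03213
  Plant C: 0.435 × 0.055 = 0.023925
  Plant F: 0.285 × 0.17 = 0.04845
Normalizing constant = 0.1153.
P(Plant B | evidence) = 0.03213 / 0.1153 ≈ 0.2787.

0.2787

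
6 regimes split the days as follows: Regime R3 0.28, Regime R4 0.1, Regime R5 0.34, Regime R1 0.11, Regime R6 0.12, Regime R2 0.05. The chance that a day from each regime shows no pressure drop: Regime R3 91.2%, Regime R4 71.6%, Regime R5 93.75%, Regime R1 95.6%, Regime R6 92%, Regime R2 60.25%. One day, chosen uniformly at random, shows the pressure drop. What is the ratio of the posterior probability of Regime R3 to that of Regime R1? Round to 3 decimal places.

Taking complements, P(drop | each) = Regime R3 0.088, Regime R4 0.284, Regime R5 0.0625, Regime R1 0.044, Regime R6 0.08, Regime R2 0.3975.
By Bayes' rule, posterior ∝ prior × likelihood:
  Regime R3: 0.28 × 0.088 = 0.02464
  Regime R4: 0.1 × 0.284 = 0.0284
  Regime R5: 0.34 × 0.0625 = 0.02125
  Regime R1: 0.11 × 0.044 = 0.00484
  Regime R6: 0.12 × 0.08 = 0.0096
  Regime R2: 0.05 × 0.3975 = 0.019875
Normalizing constant = 0.108605.
The ratio is 0.02464 / 0.00484 (the normalizer cancels) = 5.091.

5.091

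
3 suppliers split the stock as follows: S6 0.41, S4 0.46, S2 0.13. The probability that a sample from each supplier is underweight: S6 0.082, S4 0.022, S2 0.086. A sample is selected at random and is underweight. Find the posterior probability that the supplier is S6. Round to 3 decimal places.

0.612

Prior × likelihood for each hypothesis:
  S6: 0.41 × 0.082 = 0.03362
  S4: 0.46 × 0.022 = 0.01012
  S2: 0.13 × 0.086 = 0.01118
Total = 0.05492.
P(S6 | evidence) = 0.03362 / 0.05492 ≈ 0.612.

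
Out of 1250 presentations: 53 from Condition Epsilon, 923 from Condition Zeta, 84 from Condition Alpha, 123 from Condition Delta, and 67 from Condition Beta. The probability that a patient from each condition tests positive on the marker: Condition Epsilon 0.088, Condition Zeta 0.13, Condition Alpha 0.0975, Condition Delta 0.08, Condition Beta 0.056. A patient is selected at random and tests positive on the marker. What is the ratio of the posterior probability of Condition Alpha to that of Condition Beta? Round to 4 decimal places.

Compute prior × likelihood for every hypothesis:
  Condition Epsilon: 0.0424 × 0.088 = 0.0037312
  Condition Zeta: 0.7384 × 0.13 = 0.095992
  Condition Alpha: 0.0672 × 0.0975 = 0.006552
  Condition Delta: 0.0984 × 0.08 = 0.007872
  Condition Beta: 0.0536 × 0.056 = 0.0030016
Normalizing constant = 0.1171488.
The ratio is 0.006552 / 0.0030016 (the normalizer cancels) = 2.1828.

2.1828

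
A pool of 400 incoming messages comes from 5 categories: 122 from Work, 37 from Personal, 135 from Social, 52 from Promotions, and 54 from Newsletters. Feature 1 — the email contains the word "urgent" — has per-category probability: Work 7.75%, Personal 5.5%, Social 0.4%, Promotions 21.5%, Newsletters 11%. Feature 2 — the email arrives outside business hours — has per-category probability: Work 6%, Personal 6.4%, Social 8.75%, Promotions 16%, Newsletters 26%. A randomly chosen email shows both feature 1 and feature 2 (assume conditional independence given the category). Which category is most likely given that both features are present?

Prior × likelihood for each hypothesis:
  Work: 0.305 × 0.0775 × 0.06 = 0.00141825
  Personal: 0.0925 × 0.055 × 0.064 = 0.0003256
  Social: 0.3375 × 0.004 × 0.0875 = 0.000118125
  Promotions: 0.13 × 0.215 × 0.16 = 0.004472
  Newsletters: 0.135 × 0.11 × 0.26 = 0.003861
Sum = 0.010194975.
Largest term belongs to Promotions, so Promotions is most probable.

Promotions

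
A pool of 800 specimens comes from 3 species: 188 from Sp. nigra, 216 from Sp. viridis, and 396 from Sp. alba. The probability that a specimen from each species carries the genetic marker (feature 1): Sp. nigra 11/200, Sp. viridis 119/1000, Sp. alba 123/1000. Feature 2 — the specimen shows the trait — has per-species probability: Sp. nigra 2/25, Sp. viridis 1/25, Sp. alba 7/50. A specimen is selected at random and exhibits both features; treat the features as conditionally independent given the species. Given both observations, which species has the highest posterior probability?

Compute prior × likelihood for every hypothesis:
  Sp. nigra: 0.235 × 0.055 × 0.08 = 0.001034
  Sp. viridis: 0.27 × 0.119 × 0.04 = 0.0012852
  Sp. alba: 0.495 × 0.123 × 0.14 = 0.0085239
Normalizing constant = 0.0108431.
Largest term belongs to Sp. alba, so Sp. alba is most probable.

Sp. alba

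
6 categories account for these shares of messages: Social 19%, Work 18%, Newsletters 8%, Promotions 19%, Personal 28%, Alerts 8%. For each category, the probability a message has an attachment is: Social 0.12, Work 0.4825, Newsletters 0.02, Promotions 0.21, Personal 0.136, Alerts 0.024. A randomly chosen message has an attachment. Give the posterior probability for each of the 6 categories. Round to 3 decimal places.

Unnormalized posteriors (prior × likelihood):
  Social: 0.19 × 0.12 = 0.0228
  Work: 0.18 × 0.4825 = 0.08685
  Newsletters: 0.08 × 0.02 = 0.0016
  Promotions: 0.19 × 0.21 = 0.0399
  Personal: 0.28 × 0.136 = 0.03808
  Alerts: 0.08 × 0.024 = 0.00192
Normalizing constant = 0.19115.
P(Social | attachment) = 0.0228/0.19115 ≈ 0.119
P(Work | attachment) = 0.08685/0.19115 ≈ 0.454
P(Newsletters | attachment) = 0.0016/0.19115 ≈ 0.008
P(Promotions | attachment) = 0.0399/0.19115 ≈ 0.209
P(Personal | attachment) = 0.03808/0.19115 ≈ 0.199
P(Alerts | attachment) = 0.00192/0.19115 ≈ 0.010
(Check: 0.119+0.454+0.008+0.209+0.199+0.010 = 0.999.)

Social 0.119, Work 0.454, Newsletters 0.008, Promotions 0.209, Personal 0.199, Alerts 0.010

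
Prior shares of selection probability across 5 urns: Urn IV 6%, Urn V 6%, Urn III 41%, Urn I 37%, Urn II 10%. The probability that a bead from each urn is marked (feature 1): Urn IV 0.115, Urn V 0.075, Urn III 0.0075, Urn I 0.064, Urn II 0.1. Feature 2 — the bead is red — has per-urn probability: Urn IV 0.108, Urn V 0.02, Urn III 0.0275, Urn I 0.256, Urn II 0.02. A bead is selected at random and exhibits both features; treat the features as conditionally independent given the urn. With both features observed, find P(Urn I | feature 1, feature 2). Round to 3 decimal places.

By Bayes' rule, posterior ∝ prior × likelihood:
  Urn IV: 0.06 × 0.115 × 0.108 = 0.0007452
  Urn V: 0.06 × 0.075 × 0.02 = 0.00009
  Urn III: 0.41 × 0.0075 × 0.0275 = 0.0000845625
  Urn I: 0.37 × 0.064 × 0.256 = 0.00606208
  Urn II: 0.1 × 0.1 × 0.02 = 0.0002
Normalizing constant = 0.0071818425.
P(Urn I | evidence) = 0.00606208 / 0.0071818425 ≈ 0.844.

0.844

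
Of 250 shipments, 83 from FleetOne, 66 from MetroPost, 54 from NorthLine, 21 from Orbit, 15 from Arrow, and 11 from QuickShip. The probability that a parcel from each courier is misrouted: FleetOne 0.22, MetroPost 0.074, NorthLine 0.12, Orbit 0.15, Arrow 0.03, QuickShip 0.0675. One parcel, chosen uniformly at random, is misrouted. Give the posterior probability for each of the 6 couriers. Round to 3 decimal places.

FleetOne 0.538, MetroPost 0.144, NorthLine 0.191, Orbit 0.093, Arrow 0.013, QuickShip 0.022

Prior × likelihood for each hypothesis:
  FleetOne: 0.332 × 0.22 = 0.07304
  MetroPost: 0.264 × 0.074 = 0.019536
  NorthLine: 0.216 × 0.12 = 0.02592
  Orbit: 0.084 × 0.15 = 0.0126
  Arrow: 0.06 × 0.03 = 0.0018
  QuickShip: 0.044 × 0.0675 = 0.00297
Total = 0.135866.
P(FleetOne | misrouted) = 0.07304/0.135866 ≈ 0.538
P(MetroPost | misrouted) = 0.019536/0.135866 ≈ 0.144
P(NorthLine | misrouted) = 0.02592/0.135866 ≈ 0.191
P(Orbit | misrouted) = 0.0126/0.135866 ≈ 0.093
P(Arrow | misrouted) = 0.0018/0.135866 ≈ 0.013
P(QuickShip | misrouted) = 0.00297/0.135866 ≈ 0.022
(Check: 0.538+0.144+0.191+0.093+0.013+0.022 = 1.001.)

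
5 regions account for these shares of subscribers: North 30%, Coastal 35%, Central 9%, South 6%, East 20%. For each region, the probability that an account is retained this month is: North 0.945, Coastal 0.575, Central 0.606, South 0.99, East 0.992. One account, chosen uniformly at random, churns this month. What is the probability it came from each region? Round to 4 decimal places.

North 0.0813, Coastal 0.7331, Central 0.1748, South 0.0030, East 0.0079

Taking complements, P(churn | each) = North 0.055, Coastal 0.425, Central 0.394, South 0.01, East 0.008.
By Bayes' rule, posterior ∝ prior × likelihood:
  North: 0.3 × 0.055 = 0.0165
  Coastal: 0.35 × 0.425 = 0.14875
  Central: 0.09 × 0.394 = 0.03546
  South: 0.06 × 0.01 = 0.0006
  East: 0.2 × 0.008 = 0.0016
Total = 0.20291.
P(North | churn) = 0.0165/0.20291 ≈ 0.0813
P(Coastal | churn) = 0.14875/0.20291 ≈ 0.7331
P(Central | churn) = 0.03546/0.20291 ≈ 0.1748
P(South | churn) = 0.0006/0.20291 ≈ 0.0030
P(East | churn) = 0.0016/0.20291 ≈ 0.0079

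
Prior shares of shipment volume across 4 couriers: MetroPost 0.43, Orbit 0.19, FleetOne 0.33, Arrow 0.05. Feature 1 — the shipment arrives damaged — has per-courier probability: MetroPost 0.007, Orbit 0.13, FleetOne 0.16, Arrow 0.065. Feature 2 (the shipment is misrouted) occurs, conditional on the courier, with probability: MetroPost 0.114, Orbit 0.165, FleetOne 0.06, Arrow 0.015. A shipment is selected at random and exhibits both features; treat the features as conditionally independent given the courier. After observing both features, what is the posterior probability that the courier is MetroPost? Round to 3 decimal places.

0.045

Compute prior × likelihood for every hypothesis:
  MetroPost: 0.43 × 0.007 × 0.114 = 0.00034314
  Orbit: 0.19 × 0.13 × 0.165 = 0.0040755
  FleetOne: 0.33 × 0.16 × 0.06 = 0.003168
  Arrow: 0.05 × 0.065 × 0.015 = 0.00004875
Sum = 0.00763539.
P(MetroPost | evidence) = 0.00034314 / 0.00763539 ≈ 0.045.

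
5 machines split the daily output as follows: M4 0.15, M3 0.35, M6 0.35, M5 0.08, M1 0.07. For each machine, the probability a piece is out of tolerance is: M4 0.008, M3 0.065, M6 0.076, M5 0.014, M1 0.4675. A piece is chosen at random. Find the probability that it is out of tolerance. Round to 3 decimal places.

0.084

By Bayes' rule, posterior ∝ prior × likelihood:
  M4: 0.15 × 0.008 = 0.0012
  M3: 0.35 × 0.065 = 0.02275
  M6: 0.35 × 0.076 = 0.0266
  M5: 0.08 × 0.014 = 0.00112
  M1: 0.07 × 0.4675 = 0.032725
P(oversize) = 0.0012 + 0.02275 + 0.0266 + 0.00112 + 0.032725 = 0.084395 → 0.084.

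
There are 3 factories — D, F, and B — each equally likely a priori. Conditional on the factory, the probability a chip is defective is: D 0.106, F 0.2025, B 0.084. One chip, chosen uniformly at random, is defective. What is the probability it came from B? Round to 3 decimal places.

With a uniform prior (1/3 each), posterior ∝ likelihood:
  D: 0.106
  F: 0.2025
  B: 0.084
Total = 0.3925.
P(B | evidence) = 0.084 / 0.3925 ≈ 0.214.

0.214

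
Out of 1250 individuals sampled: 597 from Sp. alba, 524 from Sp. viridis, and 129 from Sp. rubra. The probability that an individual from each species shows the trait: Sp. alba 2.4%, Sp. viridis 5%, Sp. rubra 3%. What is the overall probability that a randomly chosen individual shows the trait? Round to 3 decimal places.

Compute prior × likelihood for every hypothesis:
  Sp. alba: 0.4776 × 0.024 = 0.0114624
  Sp. viridis: 0.4192 × 0.05 = 0.02096
  Sp. rubra: 0.1032 × 0.03 = 0.003096
P(trait) = 0.0114624 + 0.02096 + 0.003096 = 0.0355184 → 0.036.

0.036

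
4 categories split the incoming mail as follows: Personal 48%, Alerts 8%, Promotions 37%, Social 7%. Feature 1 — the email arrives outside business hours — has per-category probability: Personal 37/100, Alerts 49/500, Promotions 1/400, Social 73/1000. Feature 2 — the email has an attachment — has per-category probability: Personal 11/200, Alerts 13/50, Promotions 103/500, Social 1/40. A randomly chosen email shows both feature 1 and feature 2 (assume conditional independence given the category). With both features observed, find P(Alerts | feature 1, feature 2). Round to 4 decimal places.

Compute prior × likelihood for every hypothesis:
  Personal: 0.48 × 0.37 × 0.055 = 0.009768
  Alerts: 0.08 × 0.098 × 0.26 = 0.0020384
  Promotions: 0.37 × 0.0025 × 0.206 = 0.00019055
  Social: 0.07 × 0.073 × 0.025 = 0.00012775
Normalizing constant = 0.0121247.
P(Alerts | evidence) = 0.0020384 / 0.0121247 ≈ 0.1681.

0.1681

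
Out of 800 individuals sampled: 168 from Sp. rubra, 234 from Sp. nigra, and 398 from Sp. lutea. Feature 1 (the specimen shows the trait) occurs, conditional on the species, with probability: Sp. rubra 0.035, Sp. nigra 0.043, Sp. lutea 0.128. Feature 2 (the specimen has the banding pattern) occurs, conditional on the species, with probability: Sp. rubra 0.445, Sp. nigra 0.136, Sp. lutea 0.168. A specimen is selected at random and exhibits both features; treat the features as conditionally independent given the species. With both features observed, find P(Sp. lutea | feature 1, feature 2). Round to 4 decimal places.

0.6823

Compute prior × likelihood for every hypothesis:
  Sp. rubra: 0.21 × 0.035 × 0.445 = 0.00327075
  Sp. nigra: 0.2925 × 0.043 × 0.136 = 0.00171054
  Sp. lutea: 0.4975 × 0.128 × 0.168 = 0.01069824
Sum = 0.01567953.
P(Sp. lutea | evidence) = 0.01069824 / 0.01567953 ≈ 0.6823.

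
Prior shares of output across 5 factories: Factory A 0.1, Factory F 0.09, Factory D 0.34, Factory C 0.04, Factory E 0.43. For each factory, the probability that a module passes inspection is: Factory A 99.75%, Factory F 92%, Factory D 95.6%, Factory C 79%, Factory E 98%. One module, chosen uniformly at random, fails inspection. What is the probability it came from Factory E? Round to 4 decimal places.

0.2182

Taking complements, P(nonconforming | each) = Factory A 0.0025, Factory F 0.08, Factory D 0.044, Factory C 0.21, Factory E 0.02.
Prior × likelihood for each hypothesis:
  Factory A: 0.1 × 0.0025 = 0.00025
  Factory F: 0.09 × 0.08 = 0.0072
  Factory D: 0.34 × 0.044 = 0.01496
  Factory C: 0.04 × 0.21 = 0.0084
  Factory E: 0.43 × 0.02 = 0.0086
Sum = 0.03941.
P(Factory E | evidence) = 0.0086 / 0.03941 ≈ 0.2182.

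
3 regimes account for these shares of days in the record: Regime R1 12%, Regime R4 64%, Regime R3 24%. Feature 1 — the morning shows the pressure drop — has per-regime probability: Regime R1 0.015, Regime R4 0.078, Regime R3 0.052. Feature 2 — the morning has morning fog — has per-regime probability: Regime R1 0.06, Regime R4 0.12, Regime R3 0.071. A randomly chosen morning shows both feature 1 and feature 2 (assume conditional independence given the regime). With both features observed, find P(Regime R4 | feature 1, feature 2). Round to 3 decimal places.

0.858

Prior × likelihood for each hypothesis:
  Regime R1: 0.12 × 0.015 × 0.06 = 0.000108
  Regime R4: 0.64 × 0.078 × 0.12 = 0.0059904
  Regime R3: 0.24 × 0.052 × 0.071 = 0.00088608
Total = 0.00698448.
P(Regime R4 | evidence) = 0.0059904 / 0.00698448 ≈ 0.858.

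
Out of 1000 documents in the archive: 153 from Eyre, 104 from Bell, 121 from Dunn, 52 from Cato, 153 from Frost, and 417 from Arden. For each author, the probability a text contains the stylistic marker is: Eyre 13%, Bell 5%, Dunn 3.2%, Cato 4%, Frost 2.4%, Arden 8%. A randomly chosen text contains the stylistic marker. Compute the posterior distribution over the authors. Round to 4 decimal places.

Eyre 0.2922, Bell 0.0764, Dunn 0.0569, Cato 0.0306, Frost 0.0539, Arden 0.4901

Compute prior × likelihood for every hypothesis:
  Eyre: 0.153 × 0.13 = 0.01989
  Bell: 0.104 × 0.05 = 0.0052
  Dunn: 0.121 × 0.032 = 0.003872
  Cato: 0.052 × 0.04 = 0.00208
  Frost: 0.153 × 0.024 = 0.003672
  Arden: 0.417 × 0.08 = 0.03336
Normalizing constant = 0.068074.
P(Eyre | marker) = 0.01989/0.068074 ≈ 0.2922
P(Bell | marker) = 0.0052/0.068074 ≈ 0.0764
P(Dunn | marker) = 0.003872/0.068074 ≈ 0.0569
P(Cato | marker) = 0.00208/0.068074 ≈ 0.0306
P(Frost | marker) = 0.003672/0.068074 ≈ 0.0539
P(Arden | marker) = 0.03336/0.068074 ≈ 0.4901
(Check: 0.2922+0.0764+0.0569+0.0306+0.0539+0.4901 = 1.0001.)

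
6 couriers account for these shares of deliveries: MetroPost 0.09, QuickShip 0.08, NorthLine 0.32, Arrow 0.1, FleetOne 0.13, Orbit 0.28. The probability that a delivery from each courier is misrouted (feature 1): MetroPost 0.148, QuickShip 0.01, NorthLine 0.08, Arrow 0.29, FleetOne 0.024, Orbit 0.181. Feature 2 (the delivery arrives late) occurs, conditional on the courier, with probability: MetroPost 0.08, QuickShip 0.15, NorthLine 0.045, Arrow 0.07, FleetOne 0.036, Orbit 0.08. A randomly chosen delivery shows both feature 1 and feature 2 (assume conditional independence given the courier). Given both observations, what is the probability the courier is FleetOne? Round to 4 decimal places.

Unnormalized posteriors (prior × likelihood):
  MetroPost: 0.09 × 0.148 × 0.08 = 0.0010656
  QuickShip: 0.08 × 0.01 × 0.15 = 0.00012
  NorthLine: 0.32 × 0.08 × 0.045 = 0.001152
  Arrow: 0.1 × 0.29 × 0.07 = 0.00203
  FleetOne: 0.13 × 0.024 × 0.036 = 0.00011232
  Orbit: 0.28 × 0.181 × 0.08 = 0.0040544
Sum = 0.00853432.
P(FleetOne | evidence) = 0.00011232 / 0.00853432 ≈ 0.0132.

0.0132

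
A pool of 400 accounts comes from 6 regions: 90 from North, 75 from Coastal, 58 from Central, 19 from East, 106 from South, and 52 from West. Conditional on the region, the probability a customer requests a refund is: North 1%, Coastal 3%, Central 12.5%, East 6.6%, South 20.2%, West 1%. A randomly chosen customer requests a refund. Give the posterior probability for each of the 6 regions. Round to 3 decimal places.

Prior × likelihood for each hypothesis:
  North: 0.225 × 0.01 = 0.00225
  Coastal: 0.1875 × 0.03 = 0.005625
  Central: 0.145 × 0.125 = 0.018125
  East: 0.0475 × 0.066 = 0.003135
  South: 0.265 × 0.202 = 0.05353
  West: 0.13 × 0.01 = 0.0013
Normalizing constant = 0.083965.
P(North | refund) = 0.00225/0.083965 ≈ 0.027
P(Coastal | refund) = 0.005625/0.083965 ≈ 0.067
P(Central | refund) = 0.018125/0.083965 ≈ 0.216
P(East | refund) = 0.003135/0.083965 ≈ 0.037
P(South | refund) = 0.05353/0.083965 ≈ 0.638
P(West | refund) = 0.0013/0.083965 ≈ 0.015

North 0.027, Coastal 0.067, Central 0.216, East 0.037, South 0.638, West 0.015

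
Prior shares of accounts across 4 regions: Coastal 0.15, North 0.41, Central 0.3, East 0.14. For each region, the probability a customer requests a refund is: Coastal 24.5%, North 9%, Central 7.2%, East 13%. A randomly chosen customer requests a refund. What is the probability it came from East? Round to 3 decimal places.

Unnormalized posteriors (prior × likelihood):
  Coastal: 0.15 × 0.245 = 0.03675
  North: 0.41 × 0.09 = 0.0369
  Central: 0.3 × 0.072 = 0.0216
  East: 0.14 × 0.13 = 0.0182
Total = 0.11345.
P(East | evidence) = 0.0182 / 0.11345 ≈ 0.160.

0.160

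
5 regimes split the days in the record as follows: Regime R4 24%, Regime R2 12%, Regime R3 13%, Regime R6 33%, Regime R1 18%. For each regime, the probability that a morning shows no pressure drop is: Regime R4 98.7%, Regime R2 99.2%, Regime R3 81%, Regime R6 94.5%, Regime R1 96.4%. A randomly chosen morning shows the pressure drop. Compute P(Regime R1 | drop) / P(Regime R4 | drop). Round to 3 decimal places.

Taking complements, P(drop | each) = Regime R4 0.013, Regime R2 0.008, Regime R3 0.19, Regime R6 0.055, Regime R1 0.036.
By Bayes' rule, posterior ∝ prior × likelihood:
  Regime R4: 0.24 × 0.013 = 0.00312
  Regime R2: 0.12 × 0.008 = 0.00096
  Regime R3: 0.13 × 0.19 = 0.0247
  Regime R6: 0.33 × 0.055 = 0.01815
  Regime R1: 0.18 × 0.036 = 0.00648
Sum = 0.05341.
The ratio is 0.00648 / 0.00312 (the normalizer cancels) = 2.077.

2.077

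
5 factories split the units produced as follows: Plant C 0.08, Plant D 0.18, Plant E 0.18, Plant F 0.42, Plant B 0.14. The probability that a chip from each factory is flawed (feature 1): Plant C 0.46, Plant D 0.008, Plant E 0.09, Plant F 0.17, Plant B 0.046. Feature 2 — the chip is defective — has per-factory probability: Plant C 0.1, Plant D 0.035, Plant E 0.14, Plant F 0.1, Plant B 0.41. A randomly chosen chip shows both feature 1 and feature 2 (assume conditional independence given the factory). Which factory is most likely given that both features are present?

Plant F

Compute prior × likelihood for every hypothesis:
  Plant C: 0.08 × 0.46 × 0.1 = 0.00368
  Plant D: 0.18 × 0.008 × 0.035 = 0.0000504
  Plant E: 0.18 × 0.09 × 0.14 = 0.002268
  Plant F: 0.42 × 0.17 × 0.1 = 0.00714
  Plant B: 0.14 × 0.046 × 0.41 = 0.0026404
Normalizing constant = 0.0157788.
Largest term belongs to Plant F, so Plant F is most probable.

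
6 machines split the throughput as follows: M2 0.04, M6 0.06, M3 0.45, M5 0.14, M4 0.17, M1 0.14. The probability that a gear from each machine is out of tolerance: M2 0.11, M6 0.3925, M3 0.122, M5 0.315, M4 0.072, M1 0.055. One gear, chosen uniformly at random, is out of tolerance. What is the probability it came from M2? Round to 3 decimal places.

By Bayes' rule, posterior ∝ prior × likelihood:
  M2: 0.04 × 0.11 = 0.0044
  M6: 0.06 × 0.3925 = 0.02355
  M3: 0.45 × 0.122 = 0.0549
  M5: 0.14 × 0.315 = 0.0441
  M4: 0.17 × 0.072 = 0.01224
  M1: 0.14 × 0.055 = 0.0077
Sum = 0.14689.
P(M2 | evidence) = 0.0044 / 0.14689 ≈ 0.030.

0.030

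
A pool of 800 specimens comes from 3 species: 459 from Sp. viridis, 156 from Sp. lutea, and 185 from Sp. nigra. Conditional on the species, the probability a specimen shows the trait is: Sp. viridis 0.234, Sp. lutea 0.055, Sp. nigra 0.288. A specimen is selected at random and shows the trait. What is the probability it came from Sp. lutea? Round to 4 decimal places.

Prior × likelihood for each hypothesis:
  Sp. viridis: 0.57375 × 0.234 = 0.1342575
  Sp. lutea: 0.195 × 0.055 = 0.010725
  Sp. nigra: 0.23125 × 0.288 = 0.0666
Sum = 0.2115825.
P(Sp. lutea | evidence) = 0.010725 / 0.2115825 ≈ 0.0507.

0.0507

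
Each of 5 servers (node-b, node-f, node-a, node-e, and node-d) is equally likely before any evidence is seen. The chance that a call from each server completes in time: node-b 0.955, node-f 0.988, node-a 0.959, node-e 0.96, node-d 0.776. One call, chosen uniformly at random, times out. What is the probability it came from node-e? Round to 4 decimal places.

Taking complements, P(timeout | each) = node-b 0.045, node-f 0.012, node-a 0.041, node-e 0.04, node-d 0.224.
Since the prior is uniform, the posterior is proportional to the likelihood:
  node-b: 0.045
  node-f: 0.012
  node-a: 0.041
  node-e: 0.04
  node-d: 0.224
Sum = 0.362.
P(node-e | evidence) = 0.04 / 0.362 ≈ 0.1105.

0.1105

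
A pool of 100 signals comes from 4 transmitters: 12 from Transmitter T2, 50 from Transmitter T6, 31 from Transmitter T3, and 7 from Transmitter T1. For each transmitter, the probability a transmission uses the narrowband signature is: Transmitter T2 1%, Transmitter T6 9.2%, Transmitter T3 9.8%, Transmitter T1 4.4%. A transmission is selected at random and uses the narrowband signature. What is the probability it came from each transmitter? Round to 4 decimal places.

Transmitter T2 0.0149, Transmitter T6 0.5703, Transmitter T3 0.3766, Transmitter T1 0.0382

Prior × likelihood for each hypothesis:
  Transmitter T2: 0.12 × 0.01 = 0.0012
  Transmitter T6: 0.5 × 0.092 = 0.046
  Transmitter T3: 0.31 × 0.098 = 0.03038
  Transmitter T1: 0.07 × 0.044 = 0.00308
Normalizing constant = 0.08066.
P(Transmitter T2 | narrowband) = 0.0012/0.08066 ≈ 0.0149
P(Transmitter T6 | narrowband) = 0.046/0.08066 ≈ 0.5703
P(Transmitter T3 | narrowband) = 0.03038/0.08066 ≈ 0.3766
P(Transmitter T1 | narrowband) = 0.00308/0.08066 ≈ 0.0382
(Check: 0.0149+0.5703+0.3766+0.0382 = 1.0000.)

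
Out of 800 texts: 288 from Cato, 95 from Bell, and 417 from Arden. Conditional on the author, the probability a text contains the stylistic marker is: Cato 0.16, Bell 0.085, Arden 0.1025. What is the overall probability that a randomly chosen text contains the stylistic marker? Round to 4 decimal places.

By Bayes' rule, posterior ∝ prior × likelihood:
  Cato: 0.36 × 0.16 = 0.0576
  Bell: 0.11875 × 0.085 = 0.01009375
  Arden: 0.52125 × 0.1025 = 0.053428125
P(marker) = 0.0576 + 0.01009375 + 0.053428125 = 0.121121875 → 0.1211.

0.1211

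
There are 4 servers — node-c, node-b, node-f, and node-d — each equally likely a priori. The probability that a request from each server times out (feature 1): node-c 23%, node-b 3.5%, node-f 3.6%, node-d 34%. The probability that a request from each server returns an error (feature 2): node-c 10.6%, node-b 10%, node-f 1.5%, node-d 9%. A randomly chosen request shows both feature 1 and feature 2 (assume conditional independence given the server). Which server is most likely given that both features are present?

node-d

With a uniform prior (1/4 each), posterior ∝ likelihood:
  node-c: 0.23 × 0.106 = 0.02438
  node-b: 0.035 × 0.1 = 0.0035
  node-f: 0.036 × 0.015 = 0.00054
  node-d: 0.34 × 0.09 = 0.0306
Normalizing constant = 0.05902.
Largest term belongs to node-d, so node-d is most probable.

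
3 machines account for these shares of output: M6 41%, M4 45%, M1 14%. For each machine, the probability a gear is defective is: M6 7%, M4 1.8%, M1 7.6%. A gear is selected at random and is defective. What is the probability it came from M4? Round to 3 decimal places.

Unnormalized posteriors (prior × likelihood):
  M6: 0.41 × 0.07 = 0.0287
  M4: 0.45 × 0.018 = 0.0081
  M1: 0.14 × 0.076 = 0.01064
Total = 0.04744.
P(M4 | evidence) = 0.0081 / 0.04744 ≈ 0.171.

0.171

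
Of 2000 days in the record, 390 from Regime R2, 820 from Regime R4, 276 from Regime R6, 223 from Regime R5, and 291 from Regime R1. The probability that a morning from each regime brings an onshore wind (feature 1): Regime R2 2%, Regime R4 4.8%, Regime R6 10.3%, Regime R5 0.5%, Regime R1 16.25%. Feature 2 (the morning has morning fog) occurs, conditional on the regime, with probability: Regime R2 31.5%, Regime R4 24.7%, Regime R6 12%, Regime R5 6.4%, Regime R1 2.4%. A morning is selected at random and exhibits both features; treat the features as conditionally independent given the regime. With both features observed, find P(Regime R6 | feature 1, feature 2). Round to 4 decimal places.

0.2031

Compute prior × likelihood for every hypothesis:
  Regime R2: 0.195 × 0.02 × 0.315 = 0.0012285
  Regime R4: 0.41 × 0.048 × 0.247 = 0.00486096
  Regime R6: 0.138 × 0.103 × 0.12 = 0.00170568
  Regime R5: 0.1115 × 0.005 × 0.064 = 0.00003568
  Regime R1: 0.1455 × 0.1625 × 0.024 = 0.00056745
Normalizing constant = 0.00839827.
P(Regime R6 | evidence) = 0.00170568 / 0.00839827 ≈ 0.2031.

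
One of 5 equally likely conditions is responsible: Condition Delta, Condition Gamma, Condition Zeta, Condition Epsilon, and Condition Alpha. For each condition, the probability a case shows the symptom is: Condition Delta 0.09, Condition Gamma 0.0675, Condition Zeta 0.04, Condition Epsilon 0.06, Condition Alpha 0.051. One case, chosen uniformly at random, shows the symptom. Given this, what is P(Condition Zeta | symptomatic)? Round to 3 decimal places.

0.130

Since the prior is uniform, the posterior is proportional to the likelihood:
  Condition Delta: 0.09
  Condition Gamma: 0.0675
  Condition Zeta: 0.04
  Condition Epsilon: 0.06
  Condition Alpha: 0.051
Normalizing constant = 0.3085.
P(Condition Zeta | evidence) = 0.04 / 0.3085 ≈ 0.130.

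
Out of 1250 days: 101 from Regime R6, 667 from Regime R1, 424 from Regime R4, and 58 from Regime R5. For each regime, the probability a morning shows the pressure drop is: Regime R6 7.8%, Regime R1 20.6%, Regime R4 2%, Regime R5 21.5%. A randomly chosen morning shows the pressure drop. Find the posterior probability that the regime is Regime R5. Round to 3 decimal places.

Unnormalized posteriors (prior × likelihood):
  Regime R6: 0.0808 × 0.078 = 0.0063024
  Regime R1: 0.5336 × 0.206 = 0.1099216
  Regime R4: 0.3392 × 0.02 = 0.006784
  Regime R5: 0.0464 × 0.215 = 0.009976
Normalizing constant = 0.132984.
P(Regime R5 | evidence) = 0.009976 / 0.132984 ≈ 0.075.

0.075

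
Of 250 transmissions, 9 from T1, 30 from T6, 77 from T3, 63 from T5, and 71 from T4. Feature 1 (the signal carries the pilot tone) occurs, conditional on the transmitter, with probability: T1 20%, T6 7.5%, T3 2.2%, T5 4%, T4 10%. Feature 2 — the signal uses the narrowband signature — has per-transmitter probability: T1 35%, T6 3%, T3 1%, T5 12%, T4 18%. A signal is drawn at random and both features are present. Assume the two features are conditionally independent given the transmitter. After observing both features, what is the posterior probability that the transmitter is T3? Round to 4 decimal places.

Compute prior × likelihood for every hypothesis:
  T1: 0.036 × 0.2 × 0.35 = 0.00252
  T6: 0.12 × 0.075 × 0.03 = 0.00027
  T3: 0.308 × 0.022 × 0.01 = 0.00006776
  T5: 0.252 × 0.04 × 0.12 = 0.0012096
  T4: 0.284 × 0.1 × 0.18 = 0.005112
Sum = 0.00917936.
P(T3 | evidence) = 0.00006776 / 0.00917936 ≈ 0.0074.

0.0074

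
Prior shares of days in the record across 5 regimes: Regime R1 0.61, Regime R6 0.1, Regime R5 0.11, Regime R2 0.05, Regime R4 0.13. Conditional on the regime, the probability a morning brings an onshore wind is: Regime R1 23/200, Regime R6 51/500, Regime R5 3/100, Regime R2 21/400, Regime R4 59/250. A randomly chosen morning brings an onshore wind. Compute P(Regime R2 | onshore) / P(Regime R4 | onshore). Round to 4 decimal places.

0.0856

Prior × likelihood for each hypothesis:
  Regime R1: 0.61 × 0.115 = 0.07015
  Regime R6: 0.1 × 0.102 = 0.0102
  Regime R5: 0.11 × 0.03 = 0.0033
  Regime R2: 0.05 × 0.0525 = 0.002625
  Regime R4: 0.13 × 0.236 = 0.03068
Normalizing constant = 0.116955.
The ratio is 0.002625 / 0.03068 (the normalizer cancels) = 0.0856.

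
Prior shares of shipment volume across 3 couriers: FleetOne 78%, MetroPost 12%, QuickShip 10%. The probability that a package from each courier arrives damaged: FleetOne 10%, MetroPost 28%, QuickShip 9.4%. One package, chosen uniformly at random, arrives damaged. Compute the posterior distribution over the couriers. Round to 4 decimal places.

Compute prior × likelihood for every hypothesis:
  FleetOne: 0.78 × 0.1 = 0.078
  MetroPost: 0.12 × 0.28 = 0.0336
  QuickShip: 0.1 × 0.094 = 0.0094
Total = 0.121.
P(FleetOne | damaged) = 0.078/0.121 ≈ 0.6446
P(MetroPost | damaged) = 0.0336/0.121 ≈ 0.2777
P(QuickShip | damaged) = 0.0094/0.121 ≈ 0.0777

FleetOne 0.6446, MetroPost 0.2777, QuickShip 0.0777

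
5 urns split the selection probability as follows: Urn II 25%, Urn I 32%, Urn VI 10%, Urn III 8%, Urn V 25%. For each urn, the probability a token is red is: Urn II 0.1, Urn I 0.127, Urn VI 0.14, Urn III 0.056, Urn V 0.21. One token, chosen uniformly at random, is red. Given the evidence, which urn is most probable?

By Bayes' rule, posterior ∝ prior × likelihood:
  Urn II: 0.25 × 0.1 = 0.025
  Urn I: 0.32 × 0.127 = 0.04064
  Urn VI: 0.1 × 0.14 = 0.014
  Urn III: 0.08 × 0.056 = 0.00448
  Urn V: 0.25 × 0.21 = 0.0525
Normalizing constant = 0.13662.
Largest term belongs to Urn V, so Urn V is most probable.

Urn V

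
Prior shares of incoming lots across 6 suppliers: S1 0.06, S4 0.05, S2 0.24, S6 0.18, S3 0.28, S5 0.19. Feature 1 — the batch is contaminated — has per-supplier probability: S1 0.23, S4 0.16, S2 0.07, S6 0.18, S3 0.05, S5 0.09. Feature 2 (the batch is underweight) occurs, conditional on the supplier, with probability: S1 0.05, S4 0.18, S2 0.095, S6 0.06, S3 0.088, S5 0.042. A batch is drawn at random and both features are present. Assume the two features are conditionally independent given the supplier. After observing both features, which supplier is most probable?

By Bayes' rule, posterior ∝ prior × likelihood:
  S1: 0.06 × 0.23 × 0.05 = 0.00069
  S4: 0.05 × 0.16 × 0.18 = 0.00144
  S2: 0.24 × 0.07 × 0.095 = 0.001596
  S6: 0.18 × 0.18 × 0.06 = 0.001944
  S3: 0.28 × 0.05 × 0.088 = 0.001232
  S5: 0.19 × 0.09 × 0.042 = 0.0007182
Sum = 0.0076202.
Largest term belongs to S6, so S6 is most probable.

S6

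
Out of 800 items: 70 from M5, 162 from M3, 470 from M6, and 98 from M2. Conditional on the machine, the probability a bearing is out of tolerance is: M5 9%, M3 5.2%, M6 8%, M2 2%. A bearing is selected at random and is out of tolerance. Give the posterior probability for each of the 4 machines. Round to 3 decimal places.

M5 0.116, M3 0.155, M6 0.693, M2 0.036

Unnormalized posteriors (prior × likelihood):
  M5: 0.0875 × 0.09 = 0.007875
  M3: 0.2025 × 0.052 = 0.01053
  M6: 0.5875 × 0.08 = 0.047
  M2: 0.1225 × 0.02 = 0.00245
Total = 0.067855.
P(M5 | oversize) = 0.007875/0.067855 ≈ 0.116
P(M3 | oversize) = 0.01053/0.067855 ≈ 0.155
P(M6 | oversize) = 0.047/0.067855 ≈ 0.693
P(M2 | oversize) = 0.00245/0.067855 ≈ 0.036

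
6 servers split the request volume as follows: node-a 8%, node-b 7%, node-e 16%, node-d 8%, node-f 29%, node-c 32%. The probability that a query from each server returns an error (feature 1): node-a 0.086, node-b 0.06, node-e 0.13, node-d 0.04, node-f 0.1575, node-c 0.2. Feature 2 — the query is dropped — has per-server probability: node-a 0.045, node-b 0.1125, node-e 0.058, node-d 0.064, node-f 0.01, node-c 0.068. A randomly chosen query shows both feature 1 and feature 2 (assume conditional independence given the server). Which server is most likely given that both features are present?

node-c

Compute prior × likelihood for every hypothesis:
  node-a: 0.08 × 0.086 × 0.045 = 0.0003096
  node-b: 0.07 × 0.06 × 0.1125 = 0.0004725
  node-e: 0.16 × 0.13 × 0.058 = 0.0012064
  node-d: 0.08 × 0.04 × 0.064 = 0.0002048
  node-f: 0.29 × 0.1575 × 0.01 = 0.00045675
  node-c: 0.32 × 0.2 × 0.068 = 0.004352
Sum = 0.00700205.
Largest term belongs to node-c, so node-c is most probable.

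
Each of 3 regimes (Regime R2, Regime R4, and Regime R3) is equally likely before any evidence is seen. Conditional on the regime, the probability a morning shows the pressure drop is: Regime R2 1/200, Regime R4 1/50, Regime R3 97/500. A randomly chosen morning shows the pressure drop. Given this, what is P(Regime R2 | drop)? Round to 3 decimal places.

0.023

Since the prior is uniform, the posterior is proportional to the likelihood:
  Regime R2: 0.005
  Regime R4: 0.02
  Regime R3: 0.194
Sum = 0.219.
P(Regime R2 | evidence) = 0.005 / 0.219 ≈ 0.023.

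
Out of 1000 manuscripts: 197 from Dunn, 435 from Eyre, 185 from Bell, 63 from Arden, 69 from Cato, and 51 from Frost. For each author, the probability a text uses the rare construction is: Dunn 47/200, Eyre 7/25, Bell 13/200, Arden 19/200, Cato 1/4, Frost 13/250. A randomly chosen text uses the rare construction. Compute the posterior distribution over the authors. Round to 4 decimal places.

By Bayes' rule, posterior ∝ prior × likelihood:
  Dunn: 0.197 × 0.235 = 0.046295
  Eyre: 0.435 × 0.28 = 0.1218
  Bell: 0.185 × 0.065 = 0.012025
  Arden: 0.063 × 0.095 = 0.005985
  Cato: 0.069 × 0.25 = 0.01725
  Frost: 0.051 × 0.052 = 0.002652
Normalizing constant = 0.206007.
P(Dunn | rare-form) = 0.046295/0.206007 ≈ 0.2247
P(Eyre | rare-form) = 0.1218/0.206007 ≈ 0.5912
P(Bell | rare-form) = 0.012025/0.206007 ≈ 0.0584
P(Arden | rare-form) = 0.005985/0.206007 ≈ 0.0291
P(Cato | rare-form) = 0.01725/0.206007 ≈ 0.0837
P(Frost | rare-form) = 0.002652/0.206007 ≈ 0.0129
(Check: 0.2247+0.5912+0.0584+0.0291+0.0837+0.0129 = 1.0000.)

Dunn 0.2247, Eyre 0.5912, Bell 0.0584, Arden 0.0291, Cato 0.0837, Frost 0.0129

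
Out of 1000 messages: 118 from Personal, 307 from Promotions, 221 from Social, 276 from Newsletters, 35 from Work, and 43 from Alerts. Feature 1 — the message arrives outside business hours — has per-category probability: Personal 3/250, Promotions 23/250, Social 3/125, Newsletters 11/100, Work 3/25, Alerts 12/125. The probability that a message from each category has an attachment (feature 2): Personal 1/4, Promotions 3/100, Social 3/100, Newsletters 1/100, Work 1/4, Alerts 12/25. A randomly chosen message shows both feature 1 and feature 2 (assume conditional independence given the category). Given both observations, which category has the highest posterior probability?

Alerts

Prior × likelihood for each hypothesis:
  Personal: 0.118 × 0.012 × 0.25 = 0.000354
  Promotions: 0.307 × 0.092 × 0.03 = 0.00084732
  Social: 0.221 × 0.024 × 0.03 = 0.00015912
  Newsletters: 0.276 × 0.11 × 0.01 = 0.0003036
  Work: 0.035 × 0.12 × 0.25 = 0.00105
  Alerts: 0.043 × 0.096 × 0.48 = 0.00198144
Sum = 0.00469548.
Largest term belongs to Alerts, so Alerts is most probable.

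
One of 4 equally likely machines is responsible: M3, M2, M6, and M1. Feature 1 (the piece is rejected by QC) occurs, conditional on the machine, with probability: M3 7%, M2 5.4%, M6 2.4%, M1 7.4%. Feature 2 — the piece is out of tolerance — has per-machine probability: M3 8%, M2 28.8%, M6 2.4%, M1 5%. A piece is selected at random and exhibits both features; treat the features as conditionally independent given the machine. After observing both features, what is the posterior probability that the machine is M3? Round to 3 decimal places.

0.220

Since the prior is uniform, the posterior is proportional to the likelihood:
  M3: 0.07 × 0.08 = 0.0056
  M2: 0.054 × 0.288 = 0.015552
  M6: 0.024 × 0.024 = 0.000576
  M1: 0.074 × 0.05 = 0.0037
Sum = 0.025428.
P(M3 | evidence) = 0.0056 / 0.025428 ≈ 0.220.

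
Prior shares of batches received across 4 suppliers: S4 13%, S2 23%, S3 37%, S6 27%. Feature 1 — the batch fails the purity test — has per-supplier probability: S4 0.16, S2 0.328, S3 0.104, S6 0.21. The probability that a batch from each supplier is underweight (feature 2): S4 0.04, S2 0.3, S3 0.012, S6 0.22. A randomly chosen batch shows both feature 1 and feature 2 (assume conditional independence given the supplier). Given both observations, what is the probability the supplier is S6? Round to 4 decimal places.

0.3427

Compute prior × likelihood for every hypothesis:
  S4: 0.13 × 0.16 × 0.04 = 0.000832
  S2: 0.23 × 0.328 × 0.3 = 0.022632
  S3: 0.37 × 0.104 × 0.012 = 0.00046176
  S6: 0.27 × 0.21 × 0.22 = 0.012474
Normalizing constant = 0.03639976.
P(S6 | evidence) = 0.012474 / 0.03639976 ≈ 0.3427.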